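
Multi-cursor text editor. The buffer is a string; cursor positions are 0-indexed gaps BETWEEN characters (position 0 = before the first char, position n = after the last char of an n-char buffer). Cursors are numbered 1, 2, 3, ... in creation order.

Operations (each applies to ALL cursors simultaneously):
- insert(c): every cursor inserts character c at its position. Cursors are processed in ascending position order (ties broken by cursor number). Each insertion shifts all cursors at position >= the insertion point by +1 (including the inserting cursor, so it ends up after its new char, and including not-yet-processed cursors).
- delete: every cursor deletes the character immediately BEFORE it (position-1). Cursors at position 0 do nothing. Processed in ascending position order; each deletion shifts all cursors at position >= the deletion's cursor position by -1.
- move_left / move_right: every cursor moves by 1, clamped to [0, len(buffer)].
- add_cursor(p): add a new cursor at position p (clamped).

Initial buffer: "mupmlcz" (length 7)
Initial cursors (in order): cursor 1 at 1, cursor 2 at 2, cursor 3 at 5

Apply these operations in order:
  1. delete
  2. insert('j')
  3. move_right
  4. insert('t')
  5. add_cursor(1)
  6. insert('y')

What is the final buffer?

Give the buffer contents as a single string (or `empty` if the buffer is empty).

Answer: jyjpttyymjctyz

Derivation:
After op 1 (delete): buffer="pmcz" (len 4), cursors c1@0 c2@0 c3@2, authorship ....
After op 2 (insert('j')): buffer="jjpmjcz" (len 7), cursors c1@2 c2@2 c3@5, authorship 12..3..
After op 3 (move_right): buffer="jjpmjcz" (len 7), cursors c1@3 c2@3 c3@6, authorship 12..3..
After op 4 (insert('t')): buffer="jjpttmjctz" (len 10), cursors c1@5 c2@5 c3@9, authorship 12.12.3.3.
After op 5 (add_cursor(1)): buffer="jjpttmjctz" (len 10), cursors c4@1 c1@5 c2@5 c3@9, authorship 12.12.3.3.
After op 6 (insert('y')): buffer="jyjpttyymjctyz" (len 14), cursors c4@2 c1@8 c2@8 c3@13, authorship 142.1212.3.33.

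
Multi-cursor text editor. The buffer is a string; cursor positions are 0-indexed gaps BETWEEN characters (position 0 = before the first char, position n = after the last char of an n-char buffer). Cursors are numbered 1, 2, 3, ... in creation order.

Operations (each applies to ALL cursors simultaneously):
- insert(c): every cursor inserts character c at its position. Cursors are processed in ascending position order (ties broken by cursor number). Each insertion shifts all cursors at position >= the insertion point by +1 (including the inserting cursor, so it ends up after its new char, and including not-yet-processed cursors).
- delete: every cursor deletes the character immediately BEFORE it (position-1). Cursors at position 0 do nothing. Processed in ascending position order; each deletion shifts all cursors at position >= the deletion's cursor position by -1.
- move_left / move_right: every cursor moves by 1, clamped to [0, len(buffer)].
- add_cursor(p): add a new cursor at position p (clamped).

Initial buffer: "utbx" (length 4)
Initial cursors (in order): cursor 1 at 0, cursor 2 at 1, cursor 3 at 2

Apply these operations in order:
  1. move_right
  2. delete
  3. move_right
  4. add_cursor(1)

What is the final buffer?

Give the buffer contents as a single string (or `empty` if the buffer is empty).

Answer: x

Derivation:
After op 1 (move_right): buffer="utbx" (len 4), cursors c1@1 c2@2 c3@3, authorship ....
After op 2 (delete): buffer="x" (len 1), cursors c1@0 c2@0 c3@0, authorship .
After op 3 (move_right): buffer="x" (len 1), cursors c1@1 c2@1 c3@1, authorship .
After op 4 (add_cursor(1)): buffer="x" (len 1), cursors c1@1 c2@1 c3@1 c4@1, authorship .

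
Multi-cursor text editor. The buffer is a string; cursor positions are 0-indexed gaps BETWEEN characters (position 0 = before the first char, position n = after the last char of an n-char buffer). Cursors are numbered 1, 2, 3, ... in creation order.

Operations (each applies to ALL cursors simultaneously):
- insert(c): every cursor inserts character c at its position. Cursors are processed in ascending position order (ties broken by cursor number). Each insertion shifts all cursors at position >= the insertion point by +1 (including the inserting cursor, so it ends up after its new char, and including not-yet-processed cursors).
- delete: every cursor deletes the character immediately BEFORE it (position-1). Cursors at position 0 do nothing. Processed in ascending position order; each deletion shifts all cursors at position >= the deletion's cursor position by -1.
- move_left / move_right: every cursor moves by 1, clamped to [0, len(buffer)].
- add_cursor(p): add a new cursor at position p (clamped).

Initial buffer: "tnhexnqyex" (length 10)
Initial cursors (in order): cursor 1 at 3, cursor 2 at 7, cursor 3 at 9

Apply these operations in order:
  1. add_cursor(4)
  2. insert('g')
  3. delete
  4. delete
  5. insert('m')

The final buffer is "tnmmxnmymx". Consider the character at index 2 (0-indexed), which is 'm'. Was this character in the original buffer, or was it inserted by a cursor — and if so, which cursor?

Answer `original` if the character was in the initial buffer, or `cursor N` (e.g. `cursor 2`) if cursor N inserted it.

After op 1 (add_cursor(4)): buffer="tnhexnqyex" (len 10), cursors c1@3 c4@4 c2@7 c3@9, authorship ..........
After op 2 (insert('g')): buffer="tnhgegxnqgyegx" (len 14), cursors c1@4 c4@6 c2@10 c3@13, authorship ...1.4...2..3.
After op 3 (delete): buffer="tnhexnqyex" (len 10), cursors c1@3 c4@4 c2@7 c3@9, authorship ..........
After op 4 (delete): buffer="tnxnyx" (len 6), cursors c1@2 c4@2 c2@4 c3@5, authorship ......
After op 5 (insert('m')): buffer="tnmmxnmymx" (len 10), cursors c1@4 c4@4 c2@7 c3@9, authorship ..14..2.3.
Authorship (.=original, N=cursor N): . . 1 4 . . 2 . 3 .
Index 2: author = 1

Answer: cursor 1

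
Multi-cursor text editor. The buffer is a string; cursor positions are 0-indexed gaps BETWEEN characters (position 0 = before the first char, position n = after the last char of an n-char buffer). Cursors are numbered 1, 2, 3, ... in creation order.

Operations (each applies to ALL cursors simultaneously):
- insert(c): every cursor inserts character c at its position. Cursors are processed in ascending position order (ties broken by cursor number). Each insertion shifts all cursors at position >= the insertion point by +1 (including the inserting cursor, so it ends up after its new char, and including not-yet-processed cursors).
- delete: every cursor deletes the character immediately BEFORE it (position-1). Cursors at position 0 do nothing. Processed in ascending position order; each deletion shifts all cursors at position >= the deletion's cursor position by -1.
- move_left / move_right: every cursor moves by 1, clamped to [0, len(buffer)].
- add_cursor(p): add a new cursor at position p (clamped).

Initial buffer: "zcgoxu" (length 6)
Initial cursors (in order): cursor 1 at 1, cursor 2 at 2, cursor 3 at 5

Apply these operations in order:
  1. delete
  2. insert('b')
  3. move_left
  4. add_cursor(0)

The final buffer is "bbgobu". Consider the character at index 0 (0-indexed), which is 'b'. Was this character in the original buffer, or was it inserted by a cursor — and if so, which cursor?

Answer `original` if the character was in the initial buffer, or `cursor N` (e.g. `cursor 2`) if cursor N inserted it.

Answer: cursor 1

Derivation:
After op 1 (delete): buffer="gou" (len 3), cursors c1@0 c2@0 c3@2, authorship ...
After op 2 (insert('b')): buffer="bbgobu" (len 6), cursors c1@2 c2@2 c3@5, authorship 12..3.
After op 3 (move_left): buffer="bbgobu" (len 6), cursors c1@1 c2@1 c3@4, authorship 12..3.
After op 4 (add_cursor(0)): buffer="bbgobu" (len 6), cursors c4@0 c1@1 c2@1 c3@4, authorship 12..3.
Authorship (.=original, N=cursor N): 1 2 . . 3 .
Index 0: author = 1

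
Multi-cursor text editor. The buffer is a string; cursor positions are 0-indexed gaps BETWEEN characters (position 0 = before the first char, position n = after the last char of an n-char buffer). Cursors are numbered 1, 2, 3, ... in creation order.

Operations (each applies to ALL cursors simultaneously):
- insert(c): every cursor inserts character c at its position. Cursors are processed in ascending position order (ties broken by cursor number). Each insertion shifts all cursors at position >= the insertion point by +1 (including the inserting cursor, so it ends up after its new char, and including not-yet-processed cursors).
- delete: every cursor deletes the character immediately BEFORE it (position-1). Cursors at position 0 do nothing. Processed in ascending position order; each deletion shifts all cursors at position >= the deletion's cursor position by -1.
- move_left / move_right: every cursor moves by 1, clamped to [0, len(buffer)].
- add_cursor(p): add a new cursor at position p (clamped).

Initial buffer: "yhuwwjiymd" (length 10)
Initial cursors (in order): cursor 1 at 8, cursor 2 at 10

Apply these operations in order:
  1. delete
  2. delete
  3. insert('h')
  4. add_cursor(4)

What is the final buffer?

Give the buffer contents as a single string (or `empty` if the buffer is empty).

Answer: yhuwwjhh

Derivation:
After op 1 (delete): buffer="yhuwwjim" (len 8), cursors c1@7 c2@8, authorship ........
After op 2 (delete): buffer="yhuwwj" (len 6), cursors c1@6 c2@6, authorship ......
After op 3 (insert('h')): buffer="yhuwwjhh" (len 8), cursors c1@8 c2@8, authorship ......12
After op 4 (add_cursor(4)): buffer="yhuwwjhh" (len 8), cursors c3@4 c1@8 c2@8, authorship ......12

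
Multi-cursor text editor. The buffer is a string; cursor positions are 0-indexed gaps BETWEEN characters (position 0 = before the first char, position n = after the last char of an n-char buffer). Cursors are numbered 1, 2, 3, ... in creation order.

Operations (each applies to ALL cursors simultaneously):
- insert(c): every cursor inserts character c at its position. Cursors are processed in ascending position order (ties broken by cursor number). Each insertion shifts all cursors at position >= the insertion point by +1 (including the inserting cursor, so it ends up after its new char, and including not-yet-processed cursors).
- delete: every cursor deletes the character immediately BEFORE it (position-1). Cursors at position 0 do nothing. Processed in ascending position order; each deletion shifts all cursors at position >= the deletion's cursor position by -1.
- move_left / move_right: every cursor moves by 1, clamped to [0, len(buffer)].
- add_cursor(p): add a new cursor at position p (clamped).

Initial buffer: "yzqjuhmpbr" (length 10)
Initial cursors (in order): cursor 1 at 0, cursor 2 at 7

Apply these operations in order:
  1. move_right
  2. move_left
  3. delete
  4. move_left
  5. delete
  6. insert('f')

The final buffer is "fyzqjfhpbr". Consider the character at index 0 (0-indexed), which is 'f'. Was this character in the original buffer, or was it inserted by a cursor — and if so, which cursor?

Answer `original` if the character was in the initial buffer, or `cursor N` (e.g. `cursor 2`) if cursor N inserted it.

After op 1 (move_right): buffer="yzqjuhmpbr" (len 10), cursors c1@1 c2@8, authorship ..........
After op 2 (move_left): buffer="yzqjuhmpbr" (len 10), cursors c1@0 c2@7, authorship ..........
After op 3 (delete): buffer="yzqjuhpbr" (len 9), cursors c1@0 c2@6, authorship .........
After op 4 (move_left): buffer="yzqjuhpbr" (len 9), cursors c1@0 c2@5, authorship .........
After op 5 (delete): buffer="yzqjhpbr" (len 8), cursors c1@0 c2@4, authorship ........
After op 6 (insert('f')): buffer="fyzqjfhpbr" (len 10), cursors c1@1 c2@6, authorship 1....2....
Authorship (.=original, N=cursor N): 1 . . . . 2 . . . .
Index 0: author = 1

Answer: cursor 1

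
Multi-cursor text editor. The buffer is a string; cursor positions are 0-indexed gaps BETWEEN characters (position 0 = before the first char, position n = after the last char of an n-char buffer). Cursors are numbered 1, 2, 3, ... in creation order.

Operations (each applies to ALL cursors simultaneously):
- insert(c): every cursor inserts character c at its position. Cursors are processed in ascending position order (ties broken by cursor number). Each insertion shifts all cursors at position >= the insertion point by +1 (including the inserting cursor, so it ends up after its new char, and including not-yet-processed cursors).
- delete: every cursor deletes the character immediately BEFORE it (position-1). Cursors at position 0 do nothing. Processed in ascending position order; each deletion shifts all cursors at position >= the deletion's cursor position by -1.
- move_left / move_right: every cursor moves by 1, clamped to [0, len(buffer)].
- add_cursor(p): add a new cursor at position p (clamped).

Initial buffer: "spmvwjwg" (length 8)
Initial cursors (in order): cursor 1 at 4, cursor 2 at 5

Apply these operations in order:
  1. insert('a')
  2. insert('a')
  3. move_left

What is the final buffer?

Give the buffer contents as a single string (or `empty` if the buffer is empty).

After op 1 (insert('a')): buffer="spmvawajwg" (len 10), cursors c1@5 c2@7, authorship ....1.2...
After op 2 (insert('a')): buffer="spmvaawaajwg" (len 12), cursors c1@6 c2@9, authorship ....11.22...
After op 3 (move_left): buffer="spmvaawaajwg" (len 12), cursors c1@5 c2@8, authorship ....11.22...

Answer: spmvaawaajwg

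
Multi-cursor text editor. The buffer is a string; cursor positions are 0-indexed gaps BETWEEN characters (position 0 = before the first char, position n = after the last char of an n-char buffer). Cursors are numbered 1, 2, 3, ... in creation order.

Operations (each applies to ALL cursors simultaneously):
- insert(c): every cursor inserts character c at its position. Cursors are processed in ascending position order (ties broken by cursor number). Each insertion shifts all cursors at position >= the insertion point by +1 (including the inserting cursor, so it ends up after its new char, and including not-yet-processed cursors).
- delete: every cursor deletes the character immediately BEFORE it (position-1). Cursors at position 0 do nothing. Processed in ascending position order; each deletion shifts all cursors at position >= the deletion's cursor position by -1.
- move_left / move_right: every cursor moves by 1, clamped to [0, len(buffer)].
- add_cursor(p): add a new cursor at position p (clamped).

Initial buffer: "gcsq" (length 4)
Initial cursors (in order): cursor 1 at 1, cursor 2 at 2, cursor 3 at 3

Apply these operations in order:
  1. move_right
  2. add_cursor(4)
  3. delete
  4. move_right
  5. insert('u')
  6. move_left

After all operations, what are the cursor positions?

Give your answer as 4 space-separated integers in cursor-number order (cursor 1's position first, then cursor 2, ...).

After op 1 (move_right): buffer="gcsq" (len 4), cursors c1@2 c2@3 c3@4, authorship ....
After op 2 (add_cursor(4)): buffer="gcsq" (len 4), cursors c1@2 c2@3 c3@4 c4@4, authorship ....
After op 3 (delete): buffer="" (len 0), cursors c1@0 c2@0 c3@0 c4@0, authorship 
After op 4 (move_right): buffer="" (len 0), cursors c1@0 c2@0 c3@0 c4@0, authorship 
After op 5 (insert('u')): buffer="uuuu" (len 4), cursors c1@4 c2@4 c3@4 c4@4, authorship 1234
After op 6 (move_left): buffer="uuuu" (len 4), cursors c1@3 c2@3 c3@3 c4@3, authorship 1234

Answer: 3 3 3 3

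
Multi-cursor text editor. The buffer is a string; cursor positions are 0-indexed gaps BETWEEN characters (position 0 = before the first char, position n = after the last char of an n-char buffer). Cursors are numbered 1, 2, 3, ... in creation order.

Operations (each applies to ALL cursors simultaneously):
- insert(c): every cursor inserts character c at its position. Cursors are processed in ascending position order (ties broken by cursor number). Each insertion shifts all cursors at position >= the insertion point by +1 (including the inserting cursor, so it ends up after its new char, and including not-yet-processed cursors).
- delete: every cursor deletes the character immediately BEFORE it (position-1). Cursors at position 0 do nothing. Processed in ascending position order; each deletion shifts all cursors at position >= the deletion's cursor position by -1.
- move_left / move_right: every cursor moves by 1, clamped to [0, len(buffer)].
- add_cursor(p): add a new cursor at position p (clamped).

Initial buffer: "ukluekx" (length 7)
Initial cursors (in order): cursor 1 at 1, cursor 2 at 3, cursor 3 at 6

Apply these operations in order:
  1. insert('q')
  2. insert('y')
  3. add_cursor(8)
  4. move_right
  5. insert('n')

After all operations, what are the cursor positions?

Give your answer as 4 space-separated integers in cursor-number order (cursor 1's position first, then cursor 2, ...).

Answer: 5 10 17 12

Derivation:
After op 1 (insert('q')): buffer="uqklquekqx" (len 10), cursors c1@2 c2@5 c3@9, authorship .1..2...3.
After op 2 (insert('y')): buffer="uqyklqyuekqyx" (len 13), cursors c1@3 c2@7 c3@12, authorship .11..22...33.
After op 3 (add_cursor(8)): buffer="uqyklqyuekqyx" (len 13), cursors c1@3 c2@7 c4@8 c3@12, authorship .11..22...33.
After op 4 (move_right): buffer="uqyklqyuekqyx" (len 13), cursors c1@4 c2@8 c4@9 c3@13, authorship .11..22...33.
After op 5 (insert('n')): buffer="uqyknlqyunenkqyxn" (len 17), cursors c1@5 c2@10 c4@12 c3@17, authorship .11.1.22.2.4.33.3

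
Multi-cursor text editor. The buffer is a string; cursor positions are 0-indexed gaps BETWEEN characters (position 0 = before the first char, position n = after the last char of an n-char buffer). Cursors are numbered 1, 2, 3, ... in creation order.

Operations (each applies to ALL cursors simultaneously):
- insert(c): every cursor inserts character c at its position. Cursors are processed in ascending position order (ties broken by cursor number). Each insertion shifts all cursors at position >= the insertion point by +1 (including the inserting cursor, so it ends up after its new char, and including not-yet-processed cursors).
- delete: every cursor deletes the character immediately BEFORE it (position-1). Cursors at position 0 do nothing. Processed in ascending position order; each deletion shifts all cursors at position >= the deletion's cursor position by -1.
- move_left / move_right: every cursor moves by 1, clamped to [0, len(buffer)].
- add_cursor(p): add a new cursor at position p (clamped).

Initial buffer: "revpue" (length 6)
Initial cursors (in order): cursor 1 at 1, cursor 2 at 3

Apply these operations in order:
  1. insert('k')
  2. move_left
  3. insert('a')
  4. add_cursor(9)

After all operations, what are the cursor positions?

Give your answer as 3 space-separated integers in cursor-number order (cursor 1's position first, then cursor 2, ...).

Answer: 2 6 9

Derivation:
After op 1 (insert('k')): buffer="rkevkpue" (len 8), cursors c1@2 c2@5, authorship .1..2...
After op 2 (move_left): buffer="rkevkpue" (len 8), cursors c1@1 c2@4, authorship .1..2...
After op 3 (insert('a')): buffer="rakevakpue" (len 10), cursors c1@2 c2@6, authorship .11..22...
After op 4 (add_cursor(9)): buffer="rakevakpue" (len 10), cursors c1@2 c2@6 c3@9, authorship .11..22...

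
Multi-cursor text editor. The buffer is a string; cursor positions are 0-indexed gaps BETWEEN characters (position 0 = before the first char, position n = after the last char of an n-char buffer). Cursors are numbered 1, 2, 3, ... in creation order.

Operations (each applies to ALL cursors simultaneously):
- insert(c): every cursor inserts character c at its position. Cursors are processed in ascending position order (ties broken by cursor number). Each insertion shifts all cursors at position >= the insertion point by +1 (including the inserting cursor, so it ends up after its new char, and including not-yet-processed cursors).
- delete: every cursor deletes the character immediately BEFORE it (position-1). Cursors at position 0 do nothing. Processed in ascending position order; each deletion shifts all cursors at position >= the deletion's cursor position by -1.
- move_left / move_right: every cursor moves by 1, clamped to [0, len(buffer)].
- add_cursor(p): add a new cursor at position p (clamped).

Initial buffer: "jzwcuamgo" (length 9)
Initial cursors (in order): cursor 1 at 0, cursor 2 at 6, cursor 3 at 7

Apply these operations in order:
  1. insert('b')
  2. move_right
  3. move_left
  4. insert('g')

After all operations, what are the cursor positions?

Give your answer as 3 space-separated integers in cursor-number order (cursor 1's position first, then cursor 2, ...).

Answer: 2 10 13

Derivation:
After op 1 (insert('b')): buffer="bjzwcuabmbgo" (len 12), cursors c1@1 c2@8 c3@10, authorship 1......2.3..
After op 2 (move_right): buffer="bjzwcuabmbgo" (len 12), cursors c1@2 c2@9 c3@11, authorship 1......2.3..
After op 3 (move_left): buffer="bjzwcuabmbgo" (len 12), cursors c1@1 c2@8 c3@10, authorship 1......2.3..
After op 4 (insert('g')): buffer="bgjzwcuabgmbggo" (len 15), cursors c1@2 c2@10 c3@13, authorship 11......22.33..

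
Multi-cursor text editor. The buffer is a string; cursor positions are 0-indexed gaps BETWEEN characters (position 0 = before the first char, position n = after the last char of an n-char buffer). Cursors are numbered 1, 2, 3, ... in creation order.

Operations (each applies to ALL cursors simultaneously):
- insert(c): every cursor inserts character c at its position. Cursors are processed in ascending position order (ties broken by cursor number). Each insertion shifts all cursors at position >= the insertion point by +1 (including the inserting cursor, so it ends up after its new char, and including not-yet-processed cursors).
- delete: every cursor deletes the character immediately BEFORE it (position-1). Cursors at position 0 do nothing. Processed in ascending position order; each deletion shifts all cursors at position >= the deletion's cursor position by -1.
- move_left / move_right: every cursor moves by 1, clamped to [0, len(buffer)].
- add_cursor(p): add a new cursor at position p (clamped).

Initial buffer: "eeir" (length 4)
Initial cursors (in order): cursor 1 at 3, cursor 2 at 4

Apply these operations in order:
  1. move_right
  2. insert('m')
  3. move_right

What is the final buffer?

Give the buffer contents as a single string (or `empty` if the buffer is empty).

Answer: eeirmm

Derivation:
After op 1 (move_right): buffer="eeir" (len 4), cursors c1@4 c2@4, authorship ....
After op 2 (insert('m')): buffer="eeirmm" (len 6), cursors c1@6 c2@6, authorship ....12
After op 3 (move_right): buffer="eeirmm" (len 6), cursors c1@6 c2@6, authorship ....12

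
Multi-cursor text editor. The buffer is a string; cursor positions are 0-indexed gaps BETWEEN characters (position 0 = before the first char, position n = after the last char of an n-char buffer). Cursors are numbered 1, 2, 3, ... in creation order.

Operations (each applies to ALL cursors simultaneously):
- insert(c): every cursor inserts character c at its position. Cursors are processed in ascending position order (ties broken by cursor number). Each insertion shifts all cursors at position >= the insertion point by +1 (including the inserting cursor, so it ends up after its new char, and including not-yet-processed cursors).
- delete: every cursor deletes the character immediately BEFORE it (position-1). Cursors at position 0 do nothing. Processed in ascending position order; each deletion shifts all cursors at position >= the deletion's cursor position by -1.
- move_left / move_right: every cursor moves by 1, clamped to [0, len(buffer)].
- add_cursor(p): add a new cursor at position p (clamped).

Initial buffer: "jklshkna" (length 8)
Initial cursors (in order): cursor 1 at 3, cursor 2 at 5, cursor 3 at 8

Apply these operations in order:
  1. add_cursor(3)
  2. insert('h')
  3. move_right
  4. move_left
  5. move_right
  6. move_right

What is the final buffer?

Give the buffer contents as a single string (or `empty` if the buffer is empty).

Answer: jklhhshhknah

Derivation:
After op 1 (add_cursor(3)): buffer="jklshkna" (len 8), cursors c1@3 c4@3 c2@5 c3@8, authorship ........
After op 2 (insert('h')): buffer="jklhhshhknah" (len 12), cursors c1@5 c4@5 c2@8 c3@12, authorship ...14..2...3
After op 3 (move_right): buffer="jklhhshhknah" (len 12), cursors c1@6 c4@6 c2@9 c3@12, authorship ...14..2...3
After op 4 (move_left): buffer="jklhhshhknah" (len 12), cursors c1@5 c4@5 c2@8 c3@11, authorship ...14..2...3
After op 5 (move_right): buffer="jklhhshhknah" (len 12), cursors c1@6 c4@6 c2@9 c3@12, authorship ...14..2...3
After op 6 (move_right): buffer="jklhhshhknah" (len 12), cursors c1@7 c4@7 c2@10 c3@12, authorship ...14..2...3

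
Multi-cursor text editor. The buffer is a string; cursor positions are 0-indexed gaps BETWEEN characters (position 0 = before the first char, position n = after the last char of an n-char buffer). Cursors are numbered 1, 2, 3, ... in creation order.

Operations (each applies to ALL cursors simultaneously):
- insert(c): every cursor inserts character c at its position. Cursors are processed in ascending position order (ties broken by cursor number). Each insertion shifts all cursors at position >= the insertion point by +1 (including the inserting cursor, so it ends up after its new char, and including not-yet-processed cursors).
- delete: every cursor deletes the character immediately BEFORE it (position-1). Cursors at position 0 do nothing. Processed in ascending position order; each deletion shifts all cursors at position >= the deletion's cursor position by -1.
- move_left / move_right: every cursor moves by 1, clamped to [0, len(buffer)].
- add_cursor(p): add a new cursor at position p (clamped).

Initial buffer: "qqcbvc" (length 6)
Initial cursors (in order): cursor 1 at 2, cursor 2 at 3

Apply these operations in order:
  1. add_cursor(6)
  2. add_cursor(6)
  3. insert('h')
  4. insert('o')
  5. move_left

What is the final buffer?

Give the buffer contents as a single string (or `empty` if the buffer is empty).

Answer: qqhochobvchhoo

Derivation:
After op 1 (add_cursor(6)): buffer="qqcbvc" (len 6), cursors c1@2 c2@3 c3@6, authorship ......
After op 2 (add_cursor(6)): buffer="qqcbvc" (len 6), cursors c1@2 c2@3 c3@6 c4@6, authorship ......
After op 3 (insert('h')): buffer="qqhchbvchh" (len 10), cursors c1@3 c2@5 c3@10 c4@10, authorship ..1.2...34
After op 4 (insert('o')): buffer="qqhochobvchhoo" (len 14), cursors c1@4 c2@7 c3@14 c4@14, authorship ..11.22...3434
After op 5 (move_left): buffer="qqhochobvchhoo" (len 14), cursors c1@3 c2@6 c3@13 c4@13, authorship ..11.22...3434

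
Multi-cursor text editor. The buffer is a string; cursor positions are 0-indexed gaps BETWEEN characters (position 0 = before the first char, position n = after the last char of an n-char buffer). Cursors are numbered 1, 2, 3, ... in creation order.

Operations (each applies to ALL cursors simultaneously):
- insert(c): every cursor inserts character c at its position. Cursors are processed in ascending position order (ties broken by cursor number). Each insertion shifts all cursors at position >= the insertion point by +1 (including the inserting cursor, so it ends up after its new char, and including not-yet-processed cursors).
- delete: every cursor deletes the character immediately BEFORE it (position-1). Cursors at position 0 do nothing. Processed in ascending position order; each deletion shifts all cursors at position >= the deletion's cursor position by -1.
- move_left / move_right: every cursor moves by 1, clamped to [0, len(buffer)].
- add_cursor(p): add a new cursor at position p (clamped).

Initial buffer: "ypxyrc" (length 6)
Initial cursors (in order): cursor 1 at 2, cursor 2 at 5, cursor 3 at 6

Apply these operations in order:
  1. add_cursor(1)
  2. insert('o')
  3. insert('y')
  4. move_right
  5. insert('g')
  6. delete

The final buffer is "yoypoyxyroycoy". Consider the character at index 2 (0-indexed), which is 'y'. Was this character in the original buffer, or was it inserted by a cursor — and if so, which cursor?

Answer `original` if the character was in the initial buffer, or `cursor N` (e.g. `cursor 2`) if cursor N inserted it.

After op 1 (add_cursor(1)): buffer="ypxyrc" (len 6), cursors c4@1 c1@2 c2@5 c3@6, authorship ......
After op 2 (insert('o')): buffer="yopoxyroco" (len 10), cursors c4@2 c1@4 c2@8 c3@10, authorship .4.1...2.3
After op 3 (insert('y')): buffer="yoypoyxyroycoy" (len 14), cursors c4@3 c1@6 c2@11 c3@14, authorship .44.11...22.33
After op 4 (move_right): buffer="yoypoyxyroycoy" (len 14), cursors c4@4 c1@7 c2@12 c3@14, authorship .44.11...22.33
After op 5 (insert('g')): buffer="yoypgoyxgyroycgoyg" (len 18), cursors c4@5 c1@9 c2@15 c3@18, authorship .44.411.1..22.2333
After op 6 (delete): buffer="yoypoyxyroycoy" (len 14), cursors c4@4 c1@7 c2@12 c3@14, authorship .44.11...22.33
Authorship (.=original, N=cursor N): . 4 4 . 1 1 . . . 2 2 . 3 3
Index 2: author = 4

Answer: cursor 4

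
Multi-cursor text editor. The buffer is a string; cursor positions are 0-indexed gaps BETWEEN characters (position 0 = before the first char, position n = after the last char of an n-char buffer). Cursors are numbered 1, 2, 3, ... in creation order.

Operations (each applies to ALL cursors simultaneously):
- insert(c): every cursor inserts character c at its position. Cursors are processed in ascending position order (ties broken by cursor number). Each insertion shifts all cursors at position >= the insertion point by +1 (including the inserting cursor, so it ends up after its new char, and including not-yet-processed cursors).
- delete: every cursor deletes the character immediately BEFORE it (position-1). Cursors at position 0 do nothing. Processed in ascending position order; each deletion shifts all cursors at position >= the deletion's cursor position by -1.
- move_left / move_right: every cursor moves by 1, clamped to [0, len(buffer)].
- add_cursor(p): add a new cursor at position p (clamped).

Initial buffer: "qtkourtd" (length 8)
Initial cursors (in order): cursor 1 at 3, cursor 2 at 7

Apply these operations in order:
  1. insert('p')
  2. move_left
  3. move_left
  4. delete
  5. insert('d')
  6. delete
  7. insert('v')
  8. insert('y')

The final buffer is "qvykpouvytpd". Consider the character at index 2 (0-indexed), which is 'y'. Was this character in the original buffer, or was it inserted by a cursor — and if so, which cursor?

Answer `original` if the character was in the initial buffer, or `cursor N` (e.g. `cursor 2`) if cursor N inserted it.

After op 1 (insert('p')): buffer="qtkpourtpd" (len 10), cursors c1@4 c2@9, authorship ...1....2.
After op 2 (move_left): buffer="qtkpourtpd" (len 10), cursors c1@3 c2@8, authorship ...1....2.
After op 3 (move_left): buffer="qtkpourtpd" (len 10), cursors c1@2 c2@7, authorship ...1....2.
After op 4 (delete): buffer="qkpoutpd" (len 8), cursors c1@1 c2@5, authorship ..1...2.
After op 5 (insert('d')): buffer="qdkpoudtpd" (len 10), cursors c1@2 c2@7, authorship .1.1..2.2.
After op 6 (delete): buffer="qkpoutpd" (len 8), cursors c1@1 c2@5, authorship ..1...2.
After op 7 (insert('v')): buffer="qvkpouvtpd" (len 10), cursors c1@2 c2@7, authorship .1.1..2.2.
After op 8 (insert('y')): buffer="qvykpouvytpd" (len 12), cursors c1@3 c2@9, authorship .11.1..22.2.
Authorship (.=original, N=cursor N): . 1 1 . 1 . . 2 2 . 2 .
Index 2: author = 1

Answer: cursor 1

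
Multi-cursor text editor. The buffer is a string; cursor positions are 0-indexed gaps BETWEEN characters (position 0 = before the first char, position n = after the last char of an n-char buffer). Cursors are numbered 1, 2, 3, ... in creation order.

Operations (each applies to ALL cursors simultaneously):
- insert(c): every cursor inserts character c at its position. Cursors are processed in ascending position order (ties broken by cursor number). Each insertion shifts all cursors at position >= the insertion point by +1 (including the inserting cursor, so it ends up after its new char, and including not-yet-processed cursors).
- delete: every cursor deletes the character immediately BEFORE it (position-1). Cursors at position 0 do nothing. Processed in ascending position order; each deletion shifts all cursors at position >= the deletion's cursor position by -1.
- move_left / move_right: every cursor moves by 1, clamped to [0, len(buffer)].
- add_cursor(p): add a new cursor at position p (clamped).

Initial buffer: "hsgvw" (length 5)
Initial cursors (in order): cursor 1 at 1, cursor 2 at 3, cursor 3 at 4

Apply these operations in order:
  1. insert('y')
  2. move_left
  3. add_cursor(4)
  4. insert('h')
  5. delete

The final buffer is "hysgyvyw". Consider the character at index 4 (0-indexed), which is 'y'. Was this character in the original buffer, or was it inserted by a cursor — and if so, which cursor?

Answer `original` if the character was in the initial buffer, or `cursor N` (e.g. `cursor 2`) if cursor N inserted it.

After op 1 (insert('y')): buffer="hysgyvyw" (len 8), cursors c1@2 c2@5 c3@7, authorship .1..2.3.
After op 2 (move_left): buffer="hysgyvyw" (len 8), cursors c1@1 c2@4 c3@6, authorship .1..2.3.
After op 3 (add_cursor(4)): buffer="hysgyvyw" (len 8), cursors c1@1 c2@4 c4@4 c3@6, authorship .1..2.3.
After op 4 (insert('h')): buffer="hhysghhyvhyw" (len 12), cursors c1@2 c2@7 c4@7 c3@10, authorship .11..242.33.
After op 5 (delete): buffer="hysgyvyw" (len 8), cursors c1@1 c2@4 c4@4 c3@6, authorship .1..2.3.
Authorship (.=original, N=cursor N): . 1 . . 2 . 3 .
Index 4: author = 2

Answer: cursor 2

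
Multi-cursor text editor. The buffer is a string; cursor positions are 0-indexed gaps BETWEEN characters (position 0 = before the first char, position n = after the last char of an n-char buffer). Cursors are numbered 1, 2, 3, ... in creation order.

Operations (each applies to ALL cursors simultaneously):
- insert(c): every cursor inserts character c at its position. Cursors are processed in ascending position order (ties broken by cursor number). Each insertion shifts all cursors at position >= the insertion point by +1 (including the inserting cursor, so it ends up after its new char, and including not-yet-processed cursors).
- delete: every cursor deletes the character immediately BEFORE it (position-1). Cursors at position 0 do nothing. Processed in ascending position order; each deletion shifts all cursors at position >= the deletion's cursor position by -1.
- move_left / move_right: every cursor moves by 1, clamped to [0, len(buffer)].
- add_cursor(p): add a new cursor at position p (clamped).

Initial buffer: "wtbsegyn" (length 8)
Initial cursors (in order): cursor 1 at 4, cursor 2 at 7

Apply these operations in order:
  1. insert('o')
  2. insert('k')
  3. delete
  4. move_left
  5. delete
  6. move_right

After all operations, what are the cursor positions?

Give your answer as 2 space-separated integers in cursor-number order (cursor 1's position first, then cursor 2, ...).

Answer: 4 7

Derivation:
After op 1 (insert('o')): buffer="wtbsoegyon" (len 10), cursors c1@5 c2@9, authorship ....1...2.
After op 2 (insert('k')): buffer="wtbsokegyokn" (len 12), cursors c1@6 c2@11, authorship ....11...22.
After op 3 (delete): buffer="wtbsoegyon" (len 10), cursors c1@5 c2@9, authorship ....1...2.
After op 4 (move_left): buffer="wtbsoegyon" (len 10), cursors c1@4 c2@8, authorship ....1...2.
After op 5 (delete): buffer="wtboegon" (len 8), cursors c1@3 c2@6, authorship ...1..2.
After op 6 (move_right): buffer="wtboegon" (len 8), cursors c1@4 c2@7, authorship ...1..2.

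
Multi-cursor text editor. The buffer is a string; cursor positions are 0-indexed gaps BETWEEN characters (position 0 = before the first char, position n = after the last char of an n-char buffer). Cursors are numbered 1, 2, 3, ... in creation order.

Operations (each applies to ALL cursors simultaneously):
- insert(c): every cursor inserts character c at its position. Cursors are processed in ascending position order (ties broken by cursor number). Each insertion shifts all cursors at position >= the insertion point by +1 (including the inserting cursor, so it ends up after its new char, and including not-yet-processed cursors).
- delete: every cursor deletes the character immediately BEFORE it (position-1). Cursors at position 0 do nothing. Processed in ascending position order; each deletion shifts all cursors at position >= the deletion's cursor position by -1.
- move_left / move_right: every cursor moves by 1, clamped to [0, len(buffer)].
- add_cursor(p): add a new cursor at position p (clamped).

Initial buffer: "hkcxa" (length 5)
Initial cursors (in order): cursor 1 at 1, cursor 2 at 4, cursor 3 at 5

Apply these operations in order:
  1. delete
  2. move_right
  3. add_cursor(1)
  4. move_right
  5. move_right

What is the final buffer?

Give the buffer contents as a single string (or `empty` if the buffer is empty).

Answer: kc

Derivation:
After op 1 (delete): buffer="kc" (len 2), cursors c1@0 c2@2 c3@2, authorship ..
After op 2 (move_right): buffer="kc" (len 2), cursors c1@1 c2@2 c3@2, authorship ..
After op 3 (add_cursor(1)): buffer="kc" (len 2), cursors c1@1 c4@1 c2@2 c3@2, authorship ..
After op 4 (move_right): buffer="kc" (len 2), cursors c1@2 c2@2 c3@2 c4@2, authorship ..
After op 5 (move_right): buffer="kc" (len 2), cursors c1@2 c2@2 c3@2 c4@2, authorship ..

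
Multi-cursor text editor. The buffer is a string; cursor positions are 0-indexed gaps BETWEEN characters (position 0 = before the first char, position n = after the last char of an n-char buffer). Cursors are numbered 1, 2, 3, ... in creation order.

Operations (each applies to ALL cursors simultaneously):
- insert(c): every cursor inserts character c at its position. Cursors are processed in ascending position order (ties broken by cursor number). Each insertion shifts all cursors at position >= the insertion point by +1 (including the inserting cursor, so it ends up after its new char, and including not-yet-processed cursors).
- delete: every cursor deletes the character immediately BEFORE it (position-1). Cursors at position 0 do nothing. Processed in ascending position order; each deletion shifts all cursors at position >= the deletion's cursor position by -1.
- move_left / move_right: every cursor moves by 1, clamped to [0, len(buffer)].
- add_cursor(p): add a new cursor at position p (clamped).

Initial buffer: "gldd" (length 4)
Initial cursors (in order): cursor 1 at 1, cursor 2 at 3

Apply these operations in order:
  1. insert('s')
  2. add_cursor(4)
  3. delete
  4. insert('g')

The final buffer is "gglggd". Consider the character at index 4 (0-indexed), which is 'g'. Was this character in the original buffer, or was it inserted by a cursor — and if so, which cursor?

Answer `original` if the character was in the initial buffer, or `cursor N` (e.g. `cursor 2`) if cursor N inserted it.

After op 1 (insert('s')): buffer="gsldsd" (len 6), cursors c1@2 c2@5, authorship .1..2.
After op 2 (add_cursor(4)): buffer="gsldsd" (len 6), cursors c1@2 c3@4 c2@5, authorship .1..2.
After op 3 (delete): buffer="gld" (len 3), cursors c1@1 c2@2 c3@2, authorship ...
After op 4 (insert('g')): buffer="gglggd" (len 6), cursors c1@2 c2@5 c3@5, authorship .1.23.
Authorship (.=original, N=cursor N): . 1 . 2 3 .
Index 4: author = 3

Answer: cursor 3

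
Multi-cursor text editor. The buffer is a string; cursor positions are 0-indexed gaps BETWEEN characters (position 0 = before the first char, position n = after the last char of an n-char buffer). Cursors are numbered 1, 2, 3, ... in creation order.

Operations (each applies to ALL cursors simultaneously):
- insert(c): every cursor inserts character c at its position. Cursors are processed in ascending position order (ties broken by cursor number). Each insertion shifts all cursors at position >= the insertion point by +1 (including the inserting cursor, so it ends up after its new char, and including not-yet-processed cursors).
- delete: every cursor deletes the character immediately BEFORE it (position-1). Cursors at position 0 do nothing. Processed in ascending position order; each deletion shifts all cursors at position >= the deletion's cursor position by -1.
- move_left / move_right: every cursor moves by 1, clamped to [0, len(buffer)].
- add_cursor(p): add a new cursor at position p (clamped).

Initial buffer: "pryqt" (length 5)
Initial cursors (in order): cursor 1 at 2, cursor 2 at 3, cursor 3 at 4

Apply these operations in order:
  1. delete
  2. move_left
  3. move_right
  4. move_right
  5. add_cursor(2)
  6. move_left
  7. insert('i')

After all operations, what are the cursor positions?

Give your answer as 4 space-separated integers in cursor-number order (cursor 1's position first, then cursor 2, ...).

Answer: 5 5 5 5

Derivation:
After op 1 (delete): buffer="pt" (len 2), cursors c1@1 c2@1 c3@1, authorship ..
After op 2 (move_left): buffer="pt" (len 2), cursors c1@0 c2@0 c3@0, authorship ..
After op 3 (move_right): buffer="pt" (len 2), cursors c1@1 c2@1 c3@1, authorship ..
After op 4 (move_right): buffer="pt" (len 2), cursors c1@2 c2@2 c3@2, authorship ..
After op 5 (add_cursor(2)): buffer="pt" (len 2), cursors c1@2 c2@2 c3@2 c4@2, authorship ..
After op 6 (move_left): buffer="pt" (len 2), cursors c1@1 c2@1 c3@1 c4@1, authorship ..
After op 7 (insert('i')): buffer="piiiit" (len 6), cursors c1@5 c2@5 c3@5 c4@5, authorship .1234.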